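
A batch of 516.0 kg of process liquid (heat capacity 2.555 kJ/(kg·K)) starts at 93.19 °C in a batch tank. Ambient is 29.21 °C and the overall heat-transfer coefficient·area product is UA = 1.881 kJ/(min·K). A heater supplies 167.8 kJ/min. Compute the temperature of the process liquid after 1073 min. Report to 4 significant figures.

113.0 °C

Lumped-capacitance energy balance: M c_p dT/dt = UA(T_amb − T) + Q̇.
dT/dt = (T_ss − T)/τ with T_ss = T_amb + Q̇/UA = 29.21 + 167.8/1.881 = 118.418 °C, τ = M c_p/UA = 516.0·2.555/1.881 = 700.893 min.
This is linear first-order; T(t) = T_ss + (T₀ − T_ss) e^(−t/τ).
T(1073) = 118.418 + (-25.2279)·0.216340 = 112.960 °C.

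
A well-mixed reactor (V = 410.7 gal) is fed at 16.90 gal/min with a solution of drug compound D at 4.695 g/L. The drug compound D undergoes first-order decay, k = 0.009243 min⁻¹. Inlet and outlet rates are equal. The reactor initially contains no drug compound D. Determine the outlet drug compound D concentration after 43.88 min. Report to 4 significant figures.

Species balance: V dC/dt = Q C_in − Q C − k V C.
dC/dt = (Q/V) C_in − (Q/V + k) C; effective rate a = Q/V + k = 0.0411493 + 0.009243 = 0.0503923 min⁻¹.
C_ss = Q C_in/(Q + kV) = 3.83384 g/L; C(t) = C_ss + (C₀ − C_ss) e^(−a t).
C(43.88) = 3.83384 + (-3.83384)·e^(−0.0503923·43.88) = 3.83384 + (-3.83384)·0.109568 = 3.41377 g/L.

3.414 g/L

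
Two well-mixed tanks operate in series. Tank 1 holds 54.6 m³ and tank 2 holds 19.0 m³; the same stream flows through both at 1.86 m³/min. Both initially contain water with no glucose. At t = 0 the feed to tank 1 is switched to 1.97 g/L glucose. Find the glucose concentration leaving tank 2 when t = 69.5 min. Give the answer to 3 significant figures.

Species balance on tank i: dCᵢ/dt = (Cᵢ₋₁ − Cᵢ)/τᵢ with τᵢ = Vᵢ/Q.
τ₁ = 54.6/1.86 = 29.355 min; τ₂ = 19.0/1.86 = 10.215 min.
Tank 1: C₁ = C_in(1 − e^(−t/τ₁)). Tank 2 (τ₁ ≠ τ₂): C₂ = C_in[1 − (τ₁ e^(−t/τ₁) − τ₂ e^(−t/τ₂))/(τ₁ − τ₂)].
At t = 69.5: e^(−t/τ₁) = 0.093707, e^(−t/τ₂) = 0.0011097.
C₂ = 1.97·[1 − (29.355·0.093707 − 10.215·0.0011097)/(19.140)] = 1.97·0.85687 = 1.6880 g/L.

1.69 g/L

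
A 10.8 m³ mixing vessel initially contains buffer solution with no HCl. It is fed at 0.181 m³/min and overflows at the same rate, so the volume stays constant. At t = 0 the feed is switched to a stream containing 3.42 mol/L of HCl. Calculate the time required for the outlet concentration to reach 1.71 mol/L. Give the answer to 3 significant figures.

Unsteady species balance (constant V, well mixed): V dC/dt = Q(C_in − C), so τ = V/Q = 59.669 min.
C(t) = C_in + (C₀ − C_in) e^(−t/τ). Set C = 1.71 and solve for t:
e^(−t/τ) = (C − C_in)/(C₀ − C_in) = (1.71 − 3.42)/(0 − 3.42) = 0.50000
t = −τ ln(…) = 59.669 × 0.69315 = 41.359 min.

41.4 min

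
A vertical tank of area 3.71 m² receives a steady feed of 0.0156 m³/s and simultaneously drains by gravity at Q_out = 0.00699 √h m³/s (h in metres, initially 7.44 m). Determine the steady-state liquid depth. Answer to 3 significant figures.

4.98 m

Mass balance (ρ constant): A dh/dt = Q_in − 0.00699 √h. At steady state dh/dt = 0:
Q_in = 0.00699 √h_ss ⇒ √h_ss = 0.0156/0.00699 = 2.2318.
h_ss = 2.2318² = 4.9808 m. (Since h₀ = 7.44 m > h_ss, the level will fall toward this value.)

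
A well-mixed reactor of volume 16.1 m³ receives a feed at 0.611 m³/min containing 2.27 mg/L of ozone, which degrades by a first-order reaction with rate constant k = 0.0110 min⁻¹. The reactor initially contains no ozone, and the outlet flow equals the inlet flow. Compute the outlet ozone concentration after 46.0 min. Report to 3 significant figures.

1.57 mg/L

V dC/dt = Q(C_in − C) − k V C.
This is linear with rate a = Q/V + k = 0.048950 min⁻¹.
C_ss = Q C_in/(Q + kV) = 1.7599 mg/L; C(t) = C_ss + (C₀ − C_ss) e^(−a t).
C(46.0) = 1.7599 + (-1.7599)·e^(−0.048950·46.0) = 1.7599 + (-1.7599)·0.10522 = 1.5747 mg/L.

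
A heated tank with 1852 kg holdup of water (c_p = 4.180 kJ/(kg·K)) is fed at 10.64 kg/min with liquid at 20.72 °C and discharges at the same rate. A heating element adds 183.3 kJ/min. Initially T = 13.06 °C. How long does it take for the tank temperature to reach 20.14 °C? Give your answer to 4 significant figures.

First-law balance (no shaft work): M c_p dT/dt = ṁ c_p (T_in − T) + 183.3.
τ = M/ṁ = 174.060 min; T_ss = T_in + Q̇/(ṁ c_p) = 24.8414 °C.
T(t) = T_ss + (T₀ − T_ss) e^(−t/τ). Set T = 20.14:
e^(−t/τ) = (20.14 − 24.8414)/(13.06 − 24.8414) = 0.399053
t = −174.060 · ln(0.399053) = 159.902 min.

159.9 min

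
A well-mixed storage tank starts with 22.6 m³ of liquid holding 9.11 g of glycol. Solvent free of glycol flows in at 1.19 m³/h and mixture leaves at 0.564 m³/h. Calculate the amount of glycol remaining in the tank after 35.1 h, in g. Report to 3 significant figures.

Total volume: dV/dt = Q_in − Q_out = 0.62600 m³/h, so V(t) = 22.6 + 0.62600 t and V(35.1) = 44.573 m³.
No glycol enters, so dm/dt = −Q_out · (m/V).
dm/m = −Q_out dt/(V₀ + 0.62600 t); integrating gives ln(m/m₀) = −(Q_out/(Q_in−Q_out)) ln(V/V₀).
m = m₀ (V₀/V)^(Q_out/(Q_in−Q_out)) = 9.11 × (22.6/44.573)^(0.90096) = 4.9405 g.

4.94 g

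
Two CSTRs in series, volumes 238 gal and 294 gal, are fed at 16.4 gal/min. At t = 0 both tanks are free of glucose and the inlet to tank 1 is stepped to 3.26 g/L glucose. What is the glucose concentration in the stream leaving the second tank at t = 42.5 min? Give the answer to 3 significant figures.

Time constants: τᵢ = Vᵢ/Q for each well-mixed tank.
τ₁ = 238/16.4 = 14.512 min; τ₂ = 294/16.4 = 17.927 min.
Solving the cascade with C₁(0)=C₂(0)=0 gives C₂(t) = C_in[1 − (τ₁ e^(−t/τ₁) − τ₂ e^(−t/τ₂))/(τ₁ − τ₂)].
At t = 42.5: e^(−t/τ₁) = 0.053473, e^(−t/τ₂) = 0.093411.
C₂ = 3.26·[1 − (14.512·0.053473 − 17.927·0.093411)/(-3.4146)] = 3.26·0.73686 = 2.4021 g/L.

2.40 g/L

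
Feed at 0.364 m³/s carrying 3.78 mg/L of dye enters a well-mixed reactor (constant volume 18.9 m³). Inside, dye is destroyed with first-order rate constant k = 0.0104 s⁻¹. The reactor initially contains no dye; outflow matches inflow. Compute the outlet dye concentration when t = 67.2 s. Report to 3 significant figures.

V dC/dt = Q(C_in − C) − k V C.
dC/dt = (Q/V) C_in − (Q/V + k) C; effective rate a = Q/V + k = 0.019259 + 0.0104 = 0.029659 s⁻¹.
C_ss = Q C_in/(Q + kV) = 2.4545 mg/L; C(t) = C_ss + (C₀ − C_ss) e^(−a t).
C(67.2) = 2.4545 + (-2.4545)·e^(−0.029659·67.2) = 2.4545 + (-2.4545)·0.13627 = 2.1201 mg/L.

2.12 mg/L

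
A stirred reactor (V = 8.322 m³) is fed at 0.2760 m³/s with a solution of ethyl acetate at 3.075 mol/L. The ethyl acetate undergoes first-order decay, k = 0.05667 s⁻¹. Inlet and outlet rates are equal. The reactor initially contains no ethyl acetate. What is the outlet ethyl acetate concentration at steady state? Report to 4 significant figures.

1.135 mol/L

Accumulation = in − out − consumed: V dC/dt = Q C_in − Q C − k V C.
At steady state: 0 = Q C_in − (Q + kV) C_ss, so C_ss = Q C_in/(Q + kV).
C_ss = 0.2760·3.075/(0.2760 + 0.05667·8.322) = 0.848700/0.747608 = 1.13522 mol/L.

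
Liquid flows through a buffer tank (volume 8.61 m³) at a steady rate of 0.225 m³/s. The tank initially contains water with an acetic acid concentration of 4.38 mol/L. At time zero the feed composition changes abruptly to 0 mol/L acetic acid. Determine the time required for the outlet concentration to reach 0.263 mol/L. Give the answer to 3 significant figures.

Accumulation = in − out for the solute gives V dC/dt = Q(C_in − C), so τ = V/Q = 38.267 s.
C(t) = C_in + (C₀ − C_in) e^(−t/τ). Set C = 0.263 and solve for t:
e^(−t/τ) = (C − C_in)/(C₀ − C_in) = (0.263 − 0)/(4.38 − 0) = 0.060046
t = −τ ln(…) = 38.267 × 2.8126 = 107.63 s.

108 s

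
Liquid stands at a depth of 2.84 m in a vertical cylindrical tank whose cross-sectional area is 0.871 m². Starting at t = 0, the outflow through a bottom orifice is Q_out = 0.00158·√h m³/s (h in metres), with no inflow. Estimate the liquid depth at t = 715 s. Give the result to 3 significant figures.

With no inflow, A dh/dt = −0.00158 √h.
This is separable: 2 d(√h)/dt = −0.00158/A, so √h = √h₀ − (0.00158/(2A)) t.
√h = √2.84 − 0.00158·715/(2·0.871) = 1.6852 − 0.64851 = 1.0367.
h = 1.0367² = 1.0748 m.

1.07 m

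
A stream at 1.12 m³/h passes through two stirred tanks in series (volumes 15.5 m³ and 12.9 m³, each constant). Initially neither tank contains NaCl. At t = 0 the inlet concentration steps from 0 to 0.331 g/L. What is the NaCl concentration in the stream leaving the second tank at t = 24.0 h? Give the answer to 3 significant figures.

Time constants: τᵢ = Vᵢ/Q for each well-mixed tank.
τ₁ = 15.5/1.12 = 13.839 h; τ₂ = 12.9/1.12 = 11.518 h.
Solving the cascade with C₁(0)=C₂(0)=0 gives C₂(t) = C_in[1 − (τ₁ e^(−t/τ₁) − τ₂ e^(−t/τ₂))/(τ₁ − τ₂)].
At t = 24.0: e^(−t/τ₁) = 0.17654, e^(−t/τ₂) = 0.12447.
C₂ = 0.331·[1 − (13.839·0.17654 − 11.518·0.12447)/(2.3214)] = 0.331·0.56508 = 0.18704 g/L.

0.187 g/L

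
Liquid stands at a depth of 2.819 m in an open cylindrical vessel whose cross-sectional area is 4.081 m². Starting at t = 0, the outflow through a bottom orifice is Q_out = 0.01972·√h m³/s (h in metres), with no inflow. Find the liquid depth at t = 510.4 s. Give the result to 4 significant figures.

With no inflow, A dh/dt = −0.01972 √h.
Separate and integrate: 2(√h − √h₀) = −(0.01972/A) t.
√h = √2.819 − 0.01972·510.4/(2·4.081) = 1.67899 − 1.23316 = 0.445823.
h = 0.445823² = 0.198758 m.

0.1988 m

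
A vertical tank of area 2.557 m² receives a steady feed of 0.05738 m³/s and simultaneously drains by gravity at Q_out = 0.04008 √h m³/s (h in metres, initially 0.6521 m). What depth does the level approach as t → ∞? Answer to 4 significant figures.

Mass balance (ρ constant): A dh/dt = Q_in − 0.04008 √h. At steady state dh/dt = 0:
Q_in = 0.04008 √h_ss ⇒ √h_ss = 0.05738/0.04008 = 1.43164.
h_ss = 1.43164² = 2.04958 m. (Since h₀ = 0.6521 m < h_ss, the level will rise toward this value.)

2.050 m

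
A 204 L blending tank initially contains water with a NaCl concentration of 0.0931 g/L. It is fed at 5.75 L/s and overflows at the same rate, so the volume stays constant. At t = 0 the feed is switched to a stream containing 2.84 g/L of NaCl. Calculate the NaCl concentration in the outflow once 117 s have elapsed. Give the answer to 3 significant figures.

Accumulation = in − out for the solute gives V dC/dt = Q(C_in − C).
So dC/dt = (C_in − C)/τ with τ = V/Q = 204/5.75 = 35.478 s.
Solution: C(t) = C_in + (C₀ − C_in) e^(−t/τ).
C(117) = 2.84 + (0.0931 − 2.84)·e^(−117/35.478) = 2.84 + (-2.7469)·0.036965 = 2.7385 g/L.

2.74 g/L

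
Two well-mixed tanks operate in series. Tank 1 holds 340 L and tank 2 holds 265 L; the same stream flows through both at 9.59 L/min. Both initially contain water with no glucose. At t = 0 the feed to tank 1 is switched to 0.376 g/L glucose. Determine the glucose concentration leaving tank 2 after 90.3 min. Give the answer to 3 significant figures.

0.293 g/L

Species balance on tank i: dCᵢ/dt = (Cᵢ₋₁ − Cᵢ)/τᵢ with τᵢ = Vᵢ/Q.
τ₁ = 340/9.59 = 35.454 min; τ₂ = 265/9.59 = 27.633 min.
Solving the cascade with C₁(0)=C₂(0)=0 gives C₂(t) = C_in[1 − (τ₁ e^(−t/τ₁) − τ₂ e^(−t/τ₂))/(τ₁ − τ₂)].
At t = 90.3: e^(−t/τ₁) = 0.078317, e^(−t/τ₂) = 0.038089.
C₂ = 0.376·[1 − (35.454·0.078317 − 27.633·0.038089)/(7.8206)] = 0.376·0.77954 = 0.29311 g/L.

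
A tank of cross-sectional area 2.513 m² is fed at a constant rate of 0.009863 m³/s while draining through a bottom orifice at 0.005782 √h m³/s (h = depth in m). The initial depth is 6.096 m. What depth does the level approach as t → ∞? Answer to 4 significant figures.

2.910 m

Level balance: A dh/dt = 0.009863 − 0.005782 √h. Setting dh/dt = 0:
Q_in = 0.005782 √h_ss ⇒ √h_ss = 0.009863/0.005782 = 1.70581.
h_ss = 1.70581² = 2.90979 m. (Since h₀ = 6.096 m > h_ss, the level will fall toward this value.)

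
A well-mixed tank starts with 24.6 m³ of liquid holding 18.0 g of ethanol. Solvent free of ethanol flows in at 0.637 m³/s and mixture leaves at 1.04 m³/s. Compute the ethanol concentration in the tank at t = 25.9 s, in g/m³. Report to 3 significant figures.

0.306 g/m³

Let m(t) be the amount of ethanol. Volume: V(t) = V₀ + (Q_in − Q_out) t = 24.6 − 0.40300 t; V(25.9) = 14.162 m³.
Species balance (pure solvent in): dm/dt = −Q_out · m/V(t).
dm/m = −Q_out dt/(V₀ − 0.40300 t); integrating gives ln(m/m₀) = −(Q_out/(Q_in−Q_out)) ln(V/V₀).
m = m₀ (V₀/V)^(Q_out/(Q_in−Q_out)) = 18.0 × (24.6/14.162)^(-2.5806) = 4.3294 g.
C = m/V = 4.3294/14.162 = 0.30570 g/m³.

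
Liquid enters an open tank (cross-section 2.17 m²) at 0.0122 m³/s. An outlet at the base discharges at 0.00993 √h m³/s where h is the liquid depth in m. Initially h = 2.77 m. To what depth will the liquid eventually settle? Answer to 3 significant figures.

1.51 m

Mass balance (ρ constant): A dh/dt = Q_in − 0.00993 √h. At steady state dh/dt = 0:
Q_in = 0.00993 √h_ss ⇒ √h_ss = 0.0122/0.00993 = 1.2286.
h_ss = 1.2286² = 1.5095 m. (Since h₀ = 2.77 m > h_ss, the level will fall toward this value.)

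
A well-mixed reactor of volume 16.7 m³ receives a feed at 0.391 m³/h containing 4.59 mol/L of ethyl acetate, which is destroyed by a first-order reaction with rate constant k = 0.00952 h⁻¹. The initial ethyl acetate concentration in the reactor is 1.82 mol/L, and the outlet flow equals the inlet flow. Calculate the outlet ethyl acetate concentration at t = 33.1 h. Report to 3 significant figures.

Species balance: V dC/dt = Q C_in − Q C − k V C.
dC/dt = (Q/V) C_in − (Q/V + k) C; effective rate a = Q/V + k = 0.023413 + 0.00952 = 0.032933 h⁻¹.
C_ss = Q C_in/(Q + kV) = 3.2632 mol/L; C(t) = C_ss + (C₀ − C_ss) e^(−a t).
C(33.1) = 3.2632 + (-1.4432)·e^(−0.032933·33.1) = 3.2632 + (-1.4432)·0.33619 = 2.7780 mol/L.

2.78 mol/L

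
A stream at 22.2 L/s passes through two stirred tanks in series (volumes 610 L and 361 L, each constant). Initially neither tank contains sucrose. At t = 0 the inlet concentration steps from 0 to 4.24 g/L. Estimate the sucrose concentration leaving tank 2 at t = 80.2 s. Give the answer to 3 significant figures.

3.72 g/L

Each tank obeys Vᵢ dCᵢ/dt = Q(Cᵢ₋₁ − Cᵢ), so τᵢ = Vᵢ/Q.
τ₁ = 610/22.2 = 27.477 s; τ₂ = 361/22.2 = 16.261 s.
Tank 1: C₁ = C_in(1 − e^(−t/τ₁)). Tank 2 (τ₁ ≠ τ₂): C₂ = C_in[1 − (τ₁ e^(−t/τ₁) − τ₂ e^(−t/τ₂))/(τ₁ − τ₂)].
At t = 80.2: e^(−t/τ₁) = 0.054001, e^(−t/τ₂) = 0.0072123.
C₂ = 4.24·[1 − (27.477·0.054001 − 16.261·0.0072123)/(11.216)] = 4.24·0.87816 = 3.7234 g/L.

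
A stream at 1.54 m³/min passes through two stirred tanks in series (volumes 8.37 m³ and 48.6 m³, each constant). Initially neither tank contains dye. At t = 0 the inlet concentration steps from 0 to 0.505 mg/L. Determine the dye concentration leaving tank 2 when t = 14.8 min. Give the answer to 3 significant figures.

Each tank obeys Vᵢ dCᵢ/dt = Q(Cᵢ₋₁ − Cᵢ), so τᵢ = Vᵢ/Q.
τ₁ = 8.37/1.54 = 5.4351 min; τ₂ = 48.6/1.54 = 31.558 min.
Solving the cascade with C₁(0)=C₂(0)=0 gives C₂(t) = C_in[1 − (τ₁ e^(−t/τ₁) − τ₂ e^(−t/τ₂))/(τ₁ − τ₂)].
At t = 14.8: e^(−t/τ₁) = 0.065674, e^(−t/τ₂) = 0.62565.
C₂ = 0.505·[1 − (5.4351·0.065674 − 31.558·0.62565)/(-26.123)] = 0.505·0.25785 = 0.13021 mg/L.

0.130 mg/L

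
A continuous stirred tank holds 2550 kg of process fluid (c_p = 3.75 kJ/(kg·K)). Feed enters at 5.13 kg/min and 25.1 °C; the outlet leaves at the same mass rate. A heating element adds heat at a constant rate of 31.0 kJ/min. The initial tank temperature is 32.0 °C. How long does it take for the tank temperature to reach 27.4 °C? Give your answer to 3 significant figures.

1010 min

M c_p dT/dt = ṁ c_p (T_in − T) + Q̇.
τ = M/ṁ = 497.08 min; T_ss = T_in + Q̇/(ṁ c_p) = 26.711 °C.
T(t) = T_ss + (T₀ − T_ss) e^(−t/τ). Set T = 27.4:
e^(−t/τ) = (27.4 − 26.711)/(32.0 − 26.711) = 0.13020
t = −497.08 · ln(0.13020) = 1013.4 min.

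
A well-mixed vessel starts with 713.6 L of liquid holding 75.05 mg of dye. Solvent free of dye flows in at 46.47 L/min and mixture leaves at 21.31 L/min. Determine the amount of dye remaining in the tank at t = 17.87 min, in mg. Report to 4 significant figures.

Let m(t) be the amount of dye. Volume: V(t) = V₀ + (Q_in − Q_out) t = 713.6 + 25.1600 t; V(17.87) = 1163.21 L.
Solute balance: dm/dt = 0 − Q_out C = −Q_out m/V(t).
dm/m = −Q_out dt/(V₀ + 25.1600 t); integrating gives ln(m/m₀) = −(Q_out/(Q_in−Q_out)) ln(V/V₀).
m = m₀ (V₀/V)^(Q_out/(Q_in−Q_out)) = 75.05 × (713.6/1163.21)^(0.846979) = 49.6157 mg.

49.62 mg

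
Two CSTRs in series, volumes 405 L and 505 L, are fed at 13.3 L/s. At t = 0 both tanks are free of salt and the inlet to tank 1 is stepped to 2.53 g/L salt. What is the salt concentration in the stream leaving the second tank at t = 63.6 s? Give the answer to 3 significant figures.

Each tank obeys Vᵢ dCᵢ/dt = Q(Cᵢ₋₁ − Cᵢ), so τᵢ = Vᵢ/Q.
τ₁ = 405/13.3 = 30.451 s; τ₂ = 505/13.3 = 37.970 s.
Solving the cascade with C₁(0)=C₂(0)=0 gives C₂(t) = C_in[1 − (τ₁ e^(−t/τ₁) − τ₂ e^(−t/τ₂))/(τ₁ − τ₂)].
At t = 63.6: e^(−t/τ₁) = 0.12386, e^(−t/τ₂) = 0.18731.
C₂ = 2.53·[1 − (30.451·0.12386 − 37.970·0.18731)/(-7.5188)] = 2.53·0.55574 = 1.4060 g/L.

1.41 g/L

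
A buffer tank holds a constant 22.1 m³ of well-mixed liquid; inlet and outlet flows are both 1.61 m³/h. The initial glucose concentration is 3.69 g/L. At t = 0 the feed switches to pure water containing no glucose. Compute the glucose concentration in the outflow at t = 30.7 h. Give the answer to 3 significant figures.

0.394 g/L

Accumulation = in − out for the solute gives V dC/dt = Q(C_in − C).
Rewrite as dC/dt + C/τ = C_in/τ, τ = V/Q = 13.727 h.
Integrating: C(t) = C_in + (C₀ − C_in) e^(−t/τ).
C(30.7) = 0 + (3.69 − 0)·e^(−30.7/13.727) = 0 + (3.6900)·0.10683 = 0.39420 g/L.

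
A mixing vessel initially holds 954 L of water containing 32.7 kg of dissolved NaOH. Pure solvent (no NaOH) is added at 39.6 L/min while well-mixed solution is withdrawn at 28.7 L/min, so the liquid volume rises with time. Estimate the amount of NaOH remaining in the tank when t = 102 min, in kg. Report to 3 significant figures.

Let m(t) be the amount of NaOH. Volume: V(t) = V₀ + (Q_in − Q_out) t = 954 + 10.900 t; V(102) = 2065.8 L.
Solute balance: dm/dt = 0 − Q_out C = −Q_out m/V(t).
Separate: dm/m = −Q_out dt/V(t) ⇒ ln(m/m₀) = −(Q_out/(Q_in−Q_out)) ln(V/V₀).
m = m₀ (V₀/V)^(Q_out/(Q_in−Q_out)) = 32.7 × (954/2065.8)^(2.6330) = 4.2762 kg.

4.28 kg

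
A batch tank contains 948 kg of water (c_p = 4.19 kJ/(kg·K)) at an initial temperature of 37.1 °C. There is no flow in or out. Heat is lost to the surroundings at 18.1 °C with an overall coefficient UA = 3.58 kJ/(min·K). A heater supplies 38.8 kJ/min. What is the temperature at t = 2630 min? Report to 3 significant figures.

29.7 °C

Lumped-capacitance energy balance: M c_p dT/dt = UA(T_amb − T) + Q̇.
dT/dt = (T_ss − T)/τ with T_ss = T_amb + Q̇/UA = 18.1 + 38.8/3.58 = 28.938 °C, τ = M c_p/UA = 948·4.19/3.58 = 1109.5 min.
This is linear first-order; T(t) = T_ss + (T₀ − T_ss) e^(−t/τ).
T(2630) = 28.938 + (8.1620)·0.093446 = 29.701 °C.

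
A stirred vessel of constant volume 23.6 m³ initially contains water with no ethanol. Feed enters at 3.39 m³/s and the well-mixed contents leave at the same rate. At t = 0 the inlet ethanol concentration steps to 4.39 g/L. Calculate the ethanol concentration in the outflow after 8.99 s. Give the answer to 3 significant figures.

3.18 g/L

Accumulation = in − out for the solute gives V dC/dt = Q(C_in − C).
So dC/dt = (C_in − C)/τ with τ = V/Q = 23.6/3.39 = 6.9617 s.
Integrating: C(t) = C_in + (C₀ − C_in) e^(−t/τ).
C(8.99) = 4.39 + (0 − 4.39)·e^(−8.99/6.9617) = 4.39 + (-4.3900)·0.27490 = 3.1832 g/L.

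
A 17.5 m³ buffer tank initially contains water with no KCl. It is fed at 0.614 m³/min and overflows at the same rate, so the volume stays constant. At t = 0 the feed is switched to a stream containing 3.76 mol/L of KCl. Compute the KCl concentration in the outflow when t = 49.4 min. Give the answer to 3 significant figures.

3.10 mol/L

Species balance on the tank: V dC/dt = Q(C_in − C).
Time constant τ = V/Q = 17.5/0.614 = 28.502 min.
Solution: C(t) = C_in + (C₀ − C_in) e^(−t/τ).
C(49.4) = 3.76 + (0 − 3.76)·e^(−49.4/28.502) = 3.76 + (-3.7600)·0.17671 = 3.0956 mol/L.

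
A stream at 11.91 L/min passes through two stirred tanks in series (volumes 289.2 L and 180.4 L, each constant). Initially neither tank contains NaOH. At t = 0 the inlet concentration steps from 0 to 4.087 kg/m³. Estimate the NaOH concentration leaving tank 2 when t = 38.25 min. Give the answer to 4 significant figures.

2.381 kg/m³

Species balance on tank i: dCᵢ/dt = (Cᵢ₋₁ − Cᵢ)/τᵢ with τᵢ = Vᵢ/Q.
τ₁ = 289.2/11.91 = 24.2821 min; τ₂ = 180.4/11.91 = 15.1469 min.
Tank 1: C₁ = C_in(1 − e^(−t/τ₁)). Tank 2 (τ₁ ≠ τ₂): C₂ = C_in[1 − (τ₁ e^(−t/τ₁) − τ₂ e^(−t/τ₂))/(τ₁ − τ₂)].
At t = 38.25: e^(−t/τ₁) = 0.206959, e^(−t/τ₂) = 0.0800372.
C₂ = 4.087·[1 − (24.2821·0.206959 − 15.1469·0.0800372)/(9.13518)] = 4.087·0.582593 = 2.38106 kg/m³.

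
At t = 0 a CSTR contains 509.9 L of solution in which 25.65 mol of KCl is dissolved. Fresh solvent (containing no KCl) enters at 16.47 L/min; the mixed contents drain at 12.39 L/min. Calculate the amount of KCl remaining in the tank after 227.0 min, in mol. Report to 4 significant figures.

Let m(t) be the amount of KCl. Volume: V(t) = V₀ + (Q_in − Q_out) t = 509.9 + 4.08000 t; V(227.0) = 1436.06 L.
No KCl enters, so dm/dt = −Q_out · (m/V).
Separate: dm/m = −Q_out dt/V(t) ⇒ ln(m/m₀) = −(Q_out/(Q_in−Q_out)) ln(V/V₀).
m = m₀ (V₀/V)^(Q_out/(Q_in−Q_out)) = 25.65 × (509.9/1436.06)^(3.03676) = 1.10533 mol.

1.105 mol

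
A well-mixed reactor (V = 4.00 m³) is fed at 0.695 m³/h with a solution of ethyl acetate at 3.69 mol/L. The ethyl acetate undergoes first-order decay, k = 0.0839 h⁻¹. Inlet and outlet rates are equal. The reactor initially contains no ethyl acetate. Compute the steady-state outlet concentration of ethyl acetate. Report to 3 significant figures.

2.49 mol/L

V dC/dt = Q(C_in − C) − k V C.
At steady state: 0 = Q C_in − (Q + kV) C_ss, so C_ss = Q C_in/(Q + kV).
C_ss = 0.695·3.69/(0.695 + 0.0839·4.00) = 2.5645/1.0306 = 2.4884 mol/L.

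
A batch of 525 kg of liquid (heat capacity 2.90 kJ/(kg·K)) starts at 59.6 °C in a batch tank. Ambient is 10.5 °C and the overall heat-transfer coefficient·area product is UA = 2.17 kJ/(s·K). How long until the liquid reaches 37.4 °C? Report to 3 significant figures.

422 s

First-law balance (no shaft work): M c_p dT/dt = −UA(T − T_amb).
τ = M c_p/UA = 701.61 s; T_ss = T_amb = 10.500 °C.
T(t) = T_ss + (T₀ − T_ss)e^(−t/τ); set T = 37.4:
t = −τ ln[(T − T_ss)/(T₀ − T_ss)] = −701.61 · ln(0.54786) = 422.18 s.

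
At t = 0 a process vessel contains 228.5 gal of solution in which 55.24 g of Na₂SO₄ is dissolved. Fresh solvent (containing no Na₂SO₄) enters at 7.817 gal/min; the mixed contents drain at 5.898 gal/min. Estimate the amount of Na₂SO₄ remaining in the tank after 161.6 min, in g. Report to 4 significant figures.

Total volume: dV/dt = Q_in − Q_out = 1.91900 gal/min, so V(t) = 228.5 + 1.91900 t and V(161.6) = 538.610 gal.
No Na₂SO₄ enters, so dm/dt = −Q_out · (m/V).
Separate: dm/m = −Q_out dt/V(t) ⇒ ln(m/m₀) = −(Q_out/(Q_in−Q_out)) ln(V/V₀).
m = m₀ (V₀/V)^(Q_out/(Q_in−Q_out)) = 55.24 × (228.5/538.610)^(3.07348) = 3.96029 g.

3.960 g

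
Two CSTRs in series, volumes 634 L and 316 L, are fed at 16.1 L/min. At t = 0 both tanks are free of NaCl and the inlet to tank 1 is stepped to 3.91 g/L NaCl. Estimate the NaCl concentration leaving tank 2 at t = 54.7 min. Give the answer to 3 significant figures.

2.21 g/L

Species balance on tank i: dCᵢ/dt = (Cᵢ₋₁ − Cᵢ)/τᵢ with τᵢ = Vᵢ/Q.
τ₁ = 634/16.1 = 39.379 min; τ₂ = 316/16.1 = 19.627 min.
Tank 1: C₁ = C_in(1 − e^(−t/τ₁)). Tank 2 (τ₁ ≠ τ₂): C₂ = C_in[1 − (τ₁ e^(−t/τ₁) − τ₂ e^(−t/τ₂))/(τ₁ − τ₂)].
At t = 54.7: e^(−t/τ₁) = 0.24931, e^(−t/τ₂) = 0.061610.
C₂ = 3.91·[1 − (39.379·0.24931 − 19.627·0.061610)/(19.752)] = 3.91·0.56418 = 2.2059 g/L.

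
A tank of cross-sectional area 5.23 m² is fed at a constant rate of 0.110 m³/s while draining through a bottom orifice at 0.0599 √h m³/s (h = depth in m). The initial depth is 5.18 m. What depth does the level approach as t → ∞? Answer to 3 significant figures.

3.37 m

A dh/dt = Q_in − 0.0599 √h. Steady state requires inflow = outflow:
Q_in = 0.0599 √h_ss ⇒ √h_ss = 0.110/0.0599 = 1.8364.
h_ss = 1.8364² = 3.3723 m. (Since h₀ = 5.18 m > h_ss, the level will fall toward this value.)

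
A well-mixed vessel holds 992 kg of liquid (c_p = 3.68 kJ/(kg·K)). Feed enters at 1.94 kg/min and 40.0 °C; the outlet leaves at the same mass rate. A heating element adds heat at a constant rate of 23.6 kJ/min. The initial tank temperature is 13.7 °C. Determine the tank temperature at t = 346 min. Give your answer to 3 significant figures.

28.3 °C

Energy balance: M c_p dT/dt = ṁ c_p (T_in − T) + 23.6.
τ = M/ṁ = 511.34 min; T_ss = T_in + Q̇/(ṁ c_p) = 40.0 + 23.6/(1.94·3.68) = 43.306 °C.
This is linear first-order; T(t) = T_ss + (T₀ − T_ss) e^(−t/τ).
T(346) = 43.306 + (-29.606)·e^(−346/511.34) = 43.306 + (-29.606)·0.50832 = 28.257 °C.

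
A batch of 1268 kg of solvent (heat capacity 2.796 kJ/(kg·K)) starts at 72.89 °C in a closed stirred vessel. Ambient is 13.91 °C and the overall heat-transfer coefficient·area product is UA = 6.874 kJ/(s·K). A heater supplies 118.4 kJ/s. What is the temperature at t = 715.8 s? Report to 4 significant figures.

41.56 °C

M c_p dT/dt = −UA(T − T_amb) + Q̇.
dT/dt = (T_ss − T)/τ with T_ss = T_amb + Q̇/UA = 13.91 + 118.4/6.874 = 31.1343 °C, τ = M c_p/UA = 1268·2.796/6.874 = 515.759 s.
T approaches T_ss exponentially: T(t) = T_ss + (T₀ − T_ss) e^(−t/τ).
T(715.8) = 31.1343 + (41.7557)·0.249610 = 41.5569 °C.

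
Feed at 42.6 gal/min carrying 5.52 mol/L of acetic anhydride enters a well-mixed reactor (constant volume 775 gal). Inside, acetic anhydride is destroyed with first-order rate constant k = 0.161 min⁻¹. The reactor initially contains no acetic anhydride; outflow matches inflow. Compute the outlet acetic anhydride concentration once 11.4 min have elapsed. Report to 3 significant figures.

1.29 mol/L

V dC/dt = Q(C_in − C) − k V C.
This is linear with rate a = Q/V + k = 0.21597 min⁻¹.
C_ss = Q C_in/(Q + kV) = 1.4049 mol/L; C(t) = C_ss + (C₀ − C_ss) e^(−a t).
C(11.4) = 1.4049 + (-1.4049)·e^(−0.21597·11.4) = 1.4049 + (-1.4049)·0.085262 = 1.2852 mol/L.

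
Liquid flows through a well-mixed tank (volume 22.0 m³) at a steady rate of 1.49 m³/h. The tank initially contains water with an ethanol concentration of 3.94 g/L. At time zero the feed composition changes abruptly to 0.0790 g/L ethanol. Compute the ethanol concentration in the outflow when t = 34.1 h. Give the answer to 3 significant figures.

0.462 g/L

Accumulation = in − out for the solute gives V dC/dt = Q(C_in − C).
Time constant τ = V/Q = 22.0/1.49 = 14.765 h.
C approaches C_in exponentially: C(t) = C_in + (C₀ − C_in) e^(−t/τ).
C(34.1) = 0.0790 + (3.94 − 0.0790)·e^(−34.1/14.765) = 0.0790 + (3.8610)·0.099311 = 0.46244 g/L.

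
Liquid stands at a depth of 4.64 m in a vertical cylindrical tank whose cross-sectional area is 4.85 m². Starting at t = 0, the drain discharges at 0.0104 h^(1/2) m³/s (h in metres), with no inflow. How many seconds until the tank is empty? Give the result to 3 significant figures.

With no inflow, A dh/dt = −0.0104 √h.
This is separable: 2 d(√h)/dt = −0.0104/A, so √h = √h₀ − (0.0104/(2A)) t.
Set h = 0: 2√h₀ = (0.0104/A) t_empty ⇒ t_empty = 2A√h₀/0.0104.
t_empty = 2·4.85·√4.64/0.0104 = 9.7000·2.1541/0.0104 = 2009.1 s.

2010 s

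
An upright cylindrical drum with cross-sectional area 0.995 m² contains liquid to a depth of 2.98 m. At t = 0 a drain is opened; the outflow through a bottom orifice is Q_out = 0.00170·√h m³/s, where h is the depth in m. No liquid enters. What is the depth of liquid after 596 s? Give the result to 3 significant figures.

1.48 m

A dh/dt = −Q_out = −0.00170 √h.
∫ h^(−1/2) dh = −(0.00170/A) ∫ dt, giving 2√h = 2√h₀ − (0.00170/A) t.
√h = √2.98 − 0.00170·596/(2·0.995) = 1.7263 − 0.50915 = 1.2171.
h = 1.2171² = 1.4814 m.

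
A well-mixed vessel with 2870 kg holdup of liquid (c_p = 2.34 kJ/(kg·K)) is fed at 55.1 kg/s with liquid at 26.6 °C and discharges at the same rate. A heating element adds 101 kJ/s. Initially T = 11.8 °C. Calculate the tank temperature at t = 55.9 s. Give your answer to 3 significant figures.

M c_p dT/dt = ṁ c_p (T_in − T) + Q̇.
Rearrange: dT/dt = (T_ss − T)/τ with τ = M/ṁ = 52.087 s and T_ss = T_in + Q̇/(ṁ c_p) = 27.383 °C.
T approaches T_ss exponentially: T(t) = T_ss + (T₀ − T_ss) e^(−t/τ).
T(55.9) = 27.383 + (-15.583)·e^(−55.9/52.087) = 27.383 + (-15.583)·0.34191 = 22.055 °C.

22.1 °C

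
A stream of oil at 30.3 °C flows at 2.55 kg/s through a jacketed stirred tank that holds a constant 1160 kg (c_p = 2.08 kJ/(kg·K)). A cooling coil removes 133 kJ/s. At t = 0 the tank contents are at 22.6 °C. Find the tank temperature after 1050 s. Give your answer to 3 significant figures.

M c_p dT/dt = ṁ c_p (T_in − T) − Q̇.
τ = M/ṁ = 454.90 s; T_ss = T_in − Q̇/(ṁ c_p) = 30.3 − 133/(2.55·2.08) = 5.2246 °C.
This is linear first-order; T(t) = T_ss + (T₀ − T_ss) e^(−t/τ).
T(1050) = 5.2246 + (17.375)·e^(−1050/454.90) = 5.2246 + (17.375)·0.099441 = 6.9524 °C.

6.95 °C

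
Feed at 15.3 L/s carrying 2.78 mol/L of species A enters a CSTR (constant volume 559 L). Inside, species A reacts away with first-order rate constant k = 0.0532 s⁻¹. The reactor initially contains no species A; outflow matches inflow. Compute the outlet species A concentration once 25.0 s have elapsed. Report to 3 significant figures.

Species balance: V dC/dt = Q C_in − Q C − k V C.
This is linear with rate a = Q/V + k = 0.080570 s⁻¹.
C_ss = Q C_in/(Q + kV) = 0.94439 mol/L; C(t) = C_ss + (C₀ − C_ss) e^(−a t).
C(25.0) = 0.94439 + (-0.94439)·e^(−0.080570·25.0) = 0.94439 + (-0.94439)·0.13342 = 0.81839 mol/L.

0.818 mol/L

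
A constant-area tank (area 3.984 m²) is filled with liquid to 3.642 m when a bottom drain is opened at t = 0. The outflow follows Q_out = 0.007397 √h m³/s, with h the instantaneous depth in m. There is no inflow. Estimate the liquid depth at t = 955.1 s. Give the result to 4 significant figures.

A dh/dt = −Q_out = −0.007397 √h.
Separate and integrate: 2(√h − √h₀) = −(0.007397/A) t.
√h = √3.642 − 0.007397·955.1/(2·3.984) = 1.90840 − 0.886656 = 1.02175.
h = 1.02175² = 1.04397 m.

1.044 m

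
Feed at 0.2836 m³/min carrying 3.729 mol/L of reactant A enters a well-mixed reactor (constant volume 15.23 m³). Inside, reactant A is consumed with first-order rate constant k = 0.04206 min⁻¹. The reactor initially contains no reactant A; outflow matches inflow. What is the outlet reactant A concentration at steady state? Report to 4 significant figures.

Species balance: V dC/dt = Q C_in − Q C − k V C.
Steady state (dC/dt = 0): C_ss = Q C_in/(Q + kV) = C_in/(1 + kV/Q).
C_ss = 0.2836·3.729/(0.2836 + 0.04206·15.23) = 1.05754/0.924174 = 1.14431 mol/L.

1.144 mol/L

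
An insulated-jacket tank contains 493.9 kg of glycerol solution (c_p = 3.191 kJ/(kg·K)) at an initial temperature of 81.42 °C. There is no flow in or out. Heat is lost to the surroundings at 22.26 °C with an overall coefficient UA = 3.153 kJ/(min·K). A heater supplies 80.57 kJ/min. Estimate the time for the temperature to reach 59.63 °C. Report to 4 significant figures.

522.5 min

M c_p dT/dt = −UA(T − T_amb) + Q̇.
τ = M c_p/UA = 499.852 min; T_ss = T_amb + Q̇/UA = 22.26 + 80.57/3.153 = 47.8134 °C.
T(t) = T_ss + (T₀ − T_ss)e^(−t/τ); set T = 59.63:
t = −τ ln[(T − T_ss)/(T₀ − T_ss)] = −499.852 · ln(0.351615) = 522.456 min.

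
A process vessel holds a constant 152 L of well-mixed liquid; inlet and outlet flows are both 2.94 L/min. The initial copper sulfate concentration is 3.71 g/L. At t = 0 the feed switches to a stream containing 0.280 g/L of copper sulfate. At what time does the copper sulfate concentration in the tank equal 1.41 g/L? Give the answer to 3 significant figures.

Species balance: V dC/dt = Q(C_in − C) ⇒ τ = V/Q = 51.701 min.
C(t) = C_in + (C₀ − C_in) e^(−t/τ). Set C = 1.41 and solve for t:
e^(−t/τ) = (C − C_in)/(C₀ − C_in) = (1.41 − 0.280)/(3.71 − 0.280) = 0.32945
t = −τ ln(…) = 51.701 × 1.1103 = 57.405 min.

57.4 min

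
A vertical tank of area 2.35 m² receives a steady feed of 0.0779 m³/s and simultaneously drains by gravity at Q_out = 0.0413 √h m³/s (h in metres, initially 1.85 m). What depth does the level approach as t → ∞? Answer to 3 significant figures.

3.56 m

Mass balance (ρ constant): A dh/dt = Q_in − 0.0413 √h. At steady state dh/dt = 0:
Q_in = 0.0413 √h_ss ⇒ √h_ss = 0.0779/0.0413 = 1.8862.
h_ss = 1.8862² = 3.5577 m. (Since h₀ = 1.85 m < h_ss, the level will rise toward this value.)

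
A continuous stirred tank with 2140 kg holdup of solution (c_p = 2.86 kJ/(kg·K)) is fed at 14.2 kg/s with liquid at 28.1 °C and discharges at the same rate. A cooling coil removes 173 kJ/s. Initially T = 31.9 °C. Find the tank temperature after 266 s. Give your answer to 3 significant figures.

Heat balance on the well-mixed liquid: M c_p dT/dt = ṁ c_p (T_in − T) − 173.
Rearrange: dT/dt = (T_ss − T)/τ with τ = M/ṁ = 150.70 s and T_ss = T_in − Q̇/(ṁ c_p) = 23.840 °C.
T approaches T_ss exponentially: T(t) = T_ss + (T₀ − T_ss) e^(−t/τ).
T(266) = 23.840 + (8.0598)·e^(−266/150.70) = 23.840 + (8.0598)·0.17118 = 25.220 °C.

25.2 °C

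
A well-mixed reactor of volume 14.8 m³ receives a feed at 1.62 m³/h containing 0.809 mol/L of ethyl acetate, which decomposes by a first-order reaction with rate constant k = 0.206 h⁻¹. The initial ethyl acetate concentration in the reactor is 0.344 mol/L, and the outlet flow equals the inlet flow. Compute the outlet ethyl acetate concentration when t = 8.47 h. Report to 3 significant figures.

Species balance: V dC/dt = Q C_in − Q C − k V C.
This is linear with rate a = Q/V + k = 0.31546 h⁻¹.
C_ss = Q C_in/(Q + kV) = 0.28071 mol/L; C(t) = C_ss + (C₀ − C_ss) e^(−a t).
C(8.47) = 0.28071 + (0.063290)·e^(−0.31546·8.47) = 0.28071 + (0.063290)·0.069118 = 0.28508 mol/L.

0.285 mol/L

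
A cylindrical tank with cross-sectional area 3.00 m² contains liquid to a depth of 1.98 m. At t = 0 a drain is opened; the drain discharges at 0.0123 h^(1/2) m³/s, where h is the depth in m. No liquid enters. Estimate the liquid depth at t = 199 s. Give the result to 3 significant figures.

0.998 m

A dh/dt = −Q_out = −0.0123 √h.
∫ h^(−1/2) dh = −(0.0123/A) ∫ dt, giving 2√h = 2√h₀ − (0.0123/A) t.
√h = √1.98 − 0.0123·199/(2·3.00) = 1.4071 − 0.40795 = 0.99917.
h = 0.99917² = 0.99835 m.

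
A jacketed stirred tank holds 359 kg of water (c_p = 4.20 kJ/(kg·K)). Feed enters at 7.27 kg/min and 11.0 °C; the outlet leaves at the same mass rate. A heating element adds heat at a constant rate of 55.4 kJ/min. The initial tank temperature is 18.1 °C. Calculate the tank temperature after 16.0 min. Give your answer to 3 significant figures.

M c_p dT/dt = ṁ c_p (T_in − T) + Q̇.
τ = M/ṁ = 49.381 min; T_ss = T_in + Q̇/(ṁ c_p) = 11.0 + 55.4/(7.27·4.20) = 12.814 °C.
T approaches T_ss exponentially: T(t) = T_ss + (T₀ − T_ss) e^(−t/τ).
T(16.0) = 12.814 + (5.2856)·e^(−16.0/49.381) = 12.814 + (5.2856)·0.72324 = 16.637 °C.

16.6 °C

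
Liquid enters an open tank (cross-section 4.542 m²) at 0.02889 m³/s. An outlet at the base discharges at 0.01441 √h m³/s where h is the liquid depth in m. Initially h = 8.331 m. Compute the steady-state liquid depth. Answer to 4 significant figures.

Mass balance (ρ constant): A dh/dt = Q_in − 0.01441 √h. At steady state dh/dt = 0:
Q_in = 0.01441 √h_ss ⇒ √h_ss = 0.02889/0.01441 = 2.00486.
h_ss = 2.00486² = 4.01945 m. (Since h₀ = 8.331 m > h_ss, the level will fall toward this value.)

4.019 m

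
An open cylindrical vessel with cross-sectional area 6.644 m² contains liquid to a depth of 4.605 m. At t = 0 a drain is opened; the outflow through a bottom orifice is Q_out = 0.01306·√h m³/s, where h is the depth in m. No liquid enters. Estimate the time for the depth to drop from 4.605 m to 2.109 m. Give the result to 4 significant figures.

A dh/dt = −Q_out = −0.01306 √h.
∫ h^(−1/2) dh = −(0.01306/A) ∫ dt, giving 2√h = 2√h₀ − (0.01306/A) t.
t = 2A(√h₀ − √h)/0.01306 = 2·6.644·(√4.605 − √2.109)/0.01306
  = 13.2880 × (2.14593 − 1.45224) / 0.01306 = 705.797 s.

705.8 s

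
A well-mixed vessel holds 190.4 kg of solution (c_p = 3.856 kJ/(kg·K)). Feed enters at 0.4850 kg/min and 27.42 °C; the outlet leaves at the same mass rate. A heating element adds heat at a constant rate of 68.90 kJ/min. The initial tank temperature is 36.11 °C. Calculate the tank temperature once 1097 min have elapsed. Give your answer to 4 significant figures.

M c_p dT/dt = ṁ c_p (T_in − T) + Q̇.
Rearrange: dT/dt = (T_ss − T)/τ with τ = M/ṁ = 392.577 min and T_ss = T_in + Q̇/(ṁ c_p) = 64.2618 °C.
T approaches T_ss exponentially: T(t) = T_ss + (T₀ − T_ss) e^(−t/τ).
T(1097) = 64.2618 + (-28.1518)·e^(−1097/392.577) = 64.2618 + (-28.1518)·0.0611544 = 62.5402 °C.

62.54 °C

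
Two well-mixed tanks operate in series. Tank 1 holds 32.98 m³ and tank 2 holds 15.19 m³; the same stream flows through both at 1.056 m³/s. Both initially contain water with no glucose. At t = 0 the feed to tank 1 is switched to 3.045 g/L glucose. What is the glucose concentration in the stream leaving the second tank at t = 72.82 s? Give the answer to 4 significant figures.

2.513 g/L

Each tank obeys Vᵢ dCᵢ/dt = Q(Cᵢ₋₁ − Cᵢ), so τᵢ = Vᵢ/Q.
τ₁ = 32.98/1.056 = 31.2311 s; τ₂ = 15.19/1.056 = 14.3845 s.
Solving the cascade with C₁(0)=C₂(0)=0 gives C₂(t) = C_in[1 − (τ₁ e^(−t/τ₁) − τ₂ e^(−t/τ₂))/(τ₁ − τ₂)].
At t = 72.82: e^(−t/τ₁) = 0.0971350, e^(−t/τ₂) = 0.00633032.
C₂ = 3.045·[1 − (31.2311·0.0971350 − 14.3845·0.00633032)/(16.8466)] = 3.045·0.825331 = 2.51313 g/L.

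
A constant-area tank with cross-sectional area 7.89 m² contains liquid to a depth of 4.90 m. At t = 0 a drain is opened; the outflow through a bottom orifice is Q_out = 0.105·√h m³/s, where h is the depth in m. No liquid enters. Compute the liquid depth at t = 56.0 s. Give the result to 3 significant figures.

Mass balance (ρ constant): A dh/dt = −0.105 √h.
∫ h^(−1/2) dh = −(0.105/A) ∫ dt, giving 2√h = 2√h₀ − (0.105/A) t.
√h = √4.90 − 0.105·56.0/(2·7.89) = 2.2136 − 0.37262 = 1.8410.
h = 1.8410² = 3.3892 m.

3.39 m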